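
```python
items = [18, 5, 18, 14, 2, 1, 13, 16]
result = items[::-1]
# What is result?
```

items has length 8. The slice items[::-1] selects indices [7, 6, 5, 4, 3, 2, 1, 0] (7->16, 6->13, 5->1, 4->2, 3->14, 2->18, 1->5, 0->18), giving [16, 13, 1, 2, 14, 18, 5, 18].

[16, 13, 1, 2, 14, 18, 5, 18]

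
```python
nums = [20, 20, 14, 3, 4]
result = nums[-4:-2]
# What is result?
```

nums has length 5. The slice nums[-4:-2] selects indices [1, 2] (1->20, 2->14), giving [20, 14].

[20, 14]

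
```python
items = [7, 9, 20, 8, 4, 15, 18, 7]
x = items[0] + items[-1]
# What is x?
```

items has length 8. items[0] = 7.
items has length 8. Negative index -1 maps to positive index 8 + (-1) = 7. items[7] = 7.
Sum: 7 + 7 = 14.

14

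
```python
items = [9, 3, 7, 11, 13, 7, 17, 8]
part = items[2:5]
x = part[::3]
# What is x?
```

items has length 8. The slice items[2:5] selects indices [2, 3, 4] (2->7, 3->11, 4->13), giving [7, 11, 13]. So part = [7, 11, 13]. part has length 3. The slice part[::3] selects indices [0] (0->7), giving [7].

[7]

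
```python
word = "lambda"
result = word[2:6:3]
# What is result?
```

word has length 6. The slice word[2:6:3] selects indices [2, 5] (2->'m', 5->'a'), giving 'ma'.

'ma'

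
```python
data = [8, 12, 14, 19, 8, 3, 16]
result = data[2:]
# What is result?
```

data has length 7. The slice data[2:] selects indices [2, 3, 4, 5, 6] (2->14, 3->19, 4->8, 5->3, 6->16), giving [14, 19, 8, 3, 16].

[14, 19, 8, 3, 16]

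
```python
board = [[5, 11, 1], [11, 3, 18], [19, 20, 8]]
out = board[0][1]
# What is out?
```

board[0] = [5, 11, 1]. Taking column 1 of that row yields 11.

11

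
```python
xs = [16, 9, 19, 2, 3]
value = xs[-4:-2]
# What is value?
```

xs has length 5. The slice xs[-4:-2] selects indices [1, 2] (1->9, 2->19), giving [9, 19].

[9, 19]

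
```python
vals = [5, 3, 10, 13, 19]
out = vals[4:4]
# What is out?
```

vals has length 5. The slice vals[4:4] resolves to an empty index range, so the result is [].

[]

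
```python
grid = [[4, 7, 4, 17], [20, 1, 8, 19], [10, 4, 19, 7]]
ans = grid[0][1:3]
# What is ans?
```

grid[0] = [4, 7, 4, 17]. grid[0] has length 4. The slice grid[0][1:3] selects indices [1, 2] (1->7, 2->4), giving [7, 4].

[7, 4]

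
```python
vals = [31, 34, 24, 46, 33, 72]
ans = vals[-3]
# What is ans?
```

vals has length 6. Negative index -3 maps to positive index 6 + (-3) = 3. vals[3] = 46.

46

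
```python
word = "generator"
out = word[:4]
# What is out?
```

word has length 9. The slice word[:4] selects indices [0, 1, 2, 3] (0->'g', 1->'e', 2->'n', 3->'e'), giving 'gene'.

'gene'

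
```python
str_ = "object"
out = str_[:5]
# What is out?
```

str_ has length 6. The slice str_[:5] selects indices [0, 1, 2, 3, 4] (0->'o', 1->'b', 2->'j', 3->'e', 4->'c'), giving 'objec'.

'objec'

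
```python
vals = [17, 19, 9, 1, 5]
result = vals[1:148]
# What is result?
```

vals has length 5. The slice vals[1:148] selects indices [1, 2, 3, 4] (1->19, 2->9, 3->1, 4->5), giving [19, 9, 1, 5].

[19, 9, 1, 5]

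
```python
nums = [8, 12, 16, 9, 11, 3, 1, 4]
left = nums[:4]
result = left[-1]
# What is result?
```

nums has length 8. The slice nums[:4] selects indices [0, 1, 2, 3] (0->8, 1->12, 2->16, 3->9), giving [8, 12, 16, 9]. So left = [8, 12, 16, 9]. Then left[-1] = 9.

9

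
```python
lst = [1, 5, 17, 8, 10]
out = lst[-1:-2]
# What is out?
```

lst has length 5. The slice lst[-1:-2] resolves to an empty index range, so the result is [].

[]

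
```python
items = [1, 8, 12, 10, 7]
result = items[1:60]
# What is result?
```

items has length 5. The slice items[1:60] selects indices [1, 2, 3, 4] (1->8, 2->12, 3->10, 4->7), giving [8, 12, 10, 7].

[8, 12, 10, 7]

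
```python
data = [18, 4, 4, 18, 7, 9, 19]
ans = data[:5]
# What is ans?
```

data has length 7. The slice data[:5] selects indices [0, 1, 2, 3, 4] (0->18, 1->4, 2->4, 3->18, 4->7), giving [18, 4, 4, 18, 7].

[18, 4, 4, 18, 7]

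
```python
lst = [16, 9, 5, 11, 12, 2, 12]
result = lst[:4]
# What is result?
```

lst has length 7. The slice lst[:4] selects indices [0, 1, 2, 3] (0->16, 1->9, 2->5, 3->11), giving [16, 9, 5, 11].

[16, 9, 5, 11]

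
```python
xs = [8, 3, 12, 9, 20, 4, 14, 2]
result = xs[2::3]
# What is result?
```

xs has length 8. The slice xs[2::3] selects indices [2, 5] (2->12, 5->4), giving [12, 4].

[12, 4]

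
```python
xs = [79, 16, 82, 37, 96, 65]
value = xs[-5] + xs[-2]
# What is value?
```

xs has length 6. Negative index -5 maps to positive index 6 + (-5) = 1. xs[1] = 16.
xs has length 6. Negative index -2 maps to positive index 6 + (-2) = 4. xs[4] = 96.
Sum: 16 + 96 = 112.

112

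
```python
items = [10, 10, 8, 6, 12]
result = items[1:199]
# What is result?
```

items has length 5. The slice items[1:199] selects indices [1, 2, 3, 4] (1->10, 2->8, 3->6, 4->12), giving [10, 8, 6, 12].

[10, 8, 6, 12]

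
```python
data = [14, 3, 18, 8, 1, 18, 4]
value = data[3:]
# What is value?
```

data has length 7. The slice data[3:] selects indices [3, 4, 5, 6] (3->8, 4->1, 5->18, 6->4), giving [8, 1, 18, 4].

[8, 1, 18, 4]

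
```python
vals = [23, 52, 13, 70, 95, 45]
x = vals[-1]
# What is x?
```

vals has length 6. Negative index -1 maps to positive index 6 + (-1) = 5. vals[5] = 45.

45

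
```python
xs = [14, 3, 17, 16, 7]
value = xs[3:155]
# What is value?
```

xs has length 5. The slice xs[3:155] selects indices [3, 4] (3->16, 4->7), giving [16, 7].

[16, 7]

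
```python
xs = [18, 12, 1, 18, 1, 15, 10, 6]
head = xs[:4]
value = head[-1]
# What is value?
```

xs has length 8. The slice xs[:4] selects indices [0, 1, 2, 3] (0->18, 1->12, 2->1, 3->18), giving [18, 12, 1, 18]. So head = [18, 12, 1, 18]. Then head[-1] = 18.

18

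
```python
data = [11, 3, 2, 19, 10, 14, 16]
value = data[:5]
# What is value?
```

data has length 7. The slice data[:5] selects indices [0, 1, 2, 3, 4] (0->11, 1->3, 2->2, 3->19, 4->10), giving [11, 3, 2, 19, 10].

[11, 3, 2, 19, 10]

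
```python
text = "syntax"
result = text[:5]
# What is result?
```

text has length 6. The slice text[:5] selects indices [0, 1, 2, 3, 4] (0->'s', 1->'y', 2->'n', 3->'t', 4->'a'), giving 'synta'.

'synta'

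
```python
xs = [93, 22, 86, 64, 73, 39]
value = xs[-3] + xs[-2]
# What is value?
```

xs has length 6. Negative index -3 maps to positive index 6 + (-3) = 3. xs[3] = 64.
xs has length 6. Negative index -2 maps to positive index 6 + (-2) = 4. xs[4] = 73.
Sum: 64 + 73 = 137.

137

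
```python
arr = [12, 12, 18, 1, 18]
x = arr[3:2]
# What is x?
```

arr has length 5. The slice arr[3:2] resolves to an empty index range, so the result is [].

[]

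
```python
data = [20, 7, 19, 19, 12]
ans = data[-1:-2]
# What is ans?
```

data has length 5. The slice data[-1:-2] resolves to an empty index range, so the result is [].

[]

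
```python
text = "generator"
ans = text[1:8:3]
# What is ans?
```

text has length 9. The slice text[1:8:3] selects indices [1, 4, 7] (1->'e', 4->'r', 7->'o'), giving 'ero'.

'ero'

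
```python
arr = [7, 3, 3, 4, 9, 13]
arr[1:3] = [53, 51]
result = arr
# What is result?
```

arr starts as [7, 3, 3, 4, 9, 13] (length 6). The slice arr[1:3] covers indices [1, 2] with values [3, 3]. Replacing that slice with [53, 51] (same length) produces [7, 53, 51, 4, 9, 13].

[7, 53, 51, 4, 9, 13]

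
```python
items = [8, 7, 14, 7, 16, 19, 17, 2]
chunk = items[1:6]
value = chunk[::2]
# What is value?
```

items has length 8. The slice items[1:6] selects indices [1, 2, 3, 4, 5] (1->7, 2->14, 3->7, 4->16, 5->19), giving [7, 14, 7, 16, 19]. So chunk = [7, 14, 7, 16, 19]. chunk has length 5. The slice chunk[::2] selects indices [0, 2, 4] (0->7, 2->7, 4->19), giving [7, 7, 19].

[7, 7, 19]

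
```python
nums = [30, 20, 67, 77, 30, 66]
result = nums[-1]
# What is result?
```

nums has length 6. Negative index -1 maps to positive index 6 + (-1) = 5. nums[5] = 66.

66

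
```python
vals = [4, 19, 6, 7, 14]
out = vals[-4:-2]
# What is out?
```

vals has length 5. The slice vals[-4:-2] selects indices [1, 2] (1->19, 2->6), giving [19, 6].

[19, 6]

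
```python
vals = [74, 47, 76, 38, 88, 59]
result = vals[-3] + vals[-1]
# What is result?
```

vals has length 6. Negative index -3 maps to positive index 6 + (-3) = 3. vals[3] = 38.
vals has length 6. Negative index -1 maps to positive index 6 + (-1) = 5. vals[5] = 59.
Sum: 38 + 59 = 97.

97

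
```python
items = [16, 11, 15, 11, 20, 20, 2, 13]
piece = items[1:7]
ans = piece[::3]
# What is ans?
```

items has length 8. The slice items[1:7] selects indices [1, 2, 3, 4, 5, 6] (1->11, 2->15, 3->11, 4->20, 5->20, 6->2), giving [11, 15, 11, 20, 20, 2]. So piece = [11, 15, 11, 20, 20, 2]. piece has length 6. The slice piece[::3] selects indices [0, 3] (0->11, 3->20), giving [11, 20].

[11, 20]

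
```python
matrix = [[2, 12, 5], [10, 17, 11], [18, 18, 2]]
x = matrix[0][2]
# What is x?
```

matrix[0] = [2, 12, 5]. Taking column 2 of that row yields 5.

5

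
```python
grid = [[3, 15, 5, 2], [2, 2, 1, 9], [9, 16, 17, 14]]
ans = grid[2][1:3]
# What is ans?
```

grid[2] = [9, 16, 17, 14]. grid[2] has length 4. The slice grid[2][1:3] selects indices [1, 2] (1->16, 2->17), giving [16, 17].

[16, 17]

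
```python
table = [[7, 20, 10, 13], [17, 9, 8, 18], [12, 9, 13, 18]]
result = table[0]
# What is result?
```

table has 3 rows. Row 0 is [7, 20, 10, 13].

[7, 20, 10, 13]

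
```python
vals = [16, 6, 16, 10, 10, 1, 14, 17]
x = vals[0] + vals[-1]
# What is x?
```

vals has length 8. vals[0] = 16.
vals has length 8. Negative index -1 maps to positive index 8 + (-1) = 7. vals[7] = 17.
Sum: 16 + 17 = 33.

33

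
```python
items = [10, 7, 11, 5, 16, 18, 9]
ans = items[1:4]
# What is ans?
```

items has length 7. The slice items[1:4] selects indices [1, 2, 3] (1->7, 2->11, 3->5), giving [7, 11, 5].

[7, 11, 5]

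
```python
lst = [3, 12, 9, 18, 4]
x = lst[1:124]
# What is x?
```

lst has length 5. The slice lst[1:124] selects indices [1, 2, 3, 4] (1->12, 2->9, 3->18, 4->4), giving [12, 9, 18, 4].

[12, 9, 18, 4]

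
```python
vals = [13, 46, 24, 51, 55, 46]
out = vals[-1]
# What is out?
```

vals has length 6. Negative index -1 maps to positive index 6 + (-1) = 5. vals[5] = 46.

46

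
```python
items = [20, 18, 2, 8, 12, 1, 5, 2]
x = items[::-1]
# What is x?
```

items has length 8. The slice items[::-1] selects indices [7, 6, 5, 4, 3, 2, 1, 0] (7->2, 6->5, 5->1, 4->12, 3->8, 2->2, 1->18, 0->20), giving [2, 5, 1, 12, 8, 2, 18, 20].

[2, 5, 1, 12, 8, 2, 18, 20]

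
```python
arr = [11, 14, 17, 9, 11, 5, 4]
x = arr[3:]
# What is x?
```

arr has length 7. The slice arr[3:] selects indices [3, 4, 5, 6] (3->9, 4->11, 5->5, 6->4), giving [9, 11, 5, 4].

[9, 11, 5, 4]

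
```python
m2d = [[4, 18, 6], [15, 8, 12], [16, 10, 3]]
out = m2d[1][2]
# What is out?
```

m2d[1] = [15, 8, 12]. Taking column 2 of that row yields 12.

12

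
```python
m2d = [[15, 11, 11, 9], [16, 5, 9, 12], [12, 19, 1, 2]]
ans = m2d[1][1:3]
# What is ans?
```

m2d[1] = [16, 5, 9, 12]. m2d[1] has length 4. The slice m2d[1][1:3] selects indices [1, 2] (1->5, 2->9), giving [5, 9].

[5, 9]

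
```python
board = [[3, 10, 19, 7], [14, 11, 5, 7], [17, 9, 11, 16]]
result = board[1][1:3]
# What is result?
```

board[1] = [14, 11, 5, 7]. board[1] has length 4. The slice board[1][1:3] selects indices [1, 2] (1->11, 2->5), giving [11, 5].

[11, 5]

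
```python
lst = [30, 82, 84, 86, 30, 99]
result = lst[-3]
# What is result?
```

lst has length 6. Negative index -3 maps to positive index 6 + (-3) = 3. lst[3] = 86.

86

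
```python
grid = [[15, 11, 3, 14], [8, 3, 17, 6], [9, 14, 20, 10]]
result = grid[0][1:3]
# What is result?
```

grid[0] = [15, 11, 3, 14]. grid[0] has length 4. The slice grid[0][1:3] selects indices [1, 2] (1->11, 2->3), giving [11, 3].

[11, 3]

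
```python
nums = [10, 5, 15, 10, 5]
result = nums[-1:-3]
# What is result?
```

nums has length 5. The slice nums[-1:-3] resolves to an empty index range, so the result is [].

[]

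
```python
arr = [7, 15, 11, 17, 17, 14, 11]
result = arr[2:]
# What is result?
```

arr has length 7. The slice arr[2:] selects indices [2, 3, 4, 5, 6] (2->11, 3->17, 4->17, 5->14, 6->11), giving [11, 17, 17, 14, 11].

[11, 17, 17, 14, 11]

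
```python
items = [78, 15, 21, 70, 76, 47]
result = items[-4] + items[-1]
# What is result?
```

items has length 6. Negative index -4 maps to positive index 6 + (-4) = 2. items[2] = 21.
items has length 6. Negative index -1 maps to positive index 6 + (-1) = 5. items[5] = 47.
Sum: 21 + 47 = 68.

68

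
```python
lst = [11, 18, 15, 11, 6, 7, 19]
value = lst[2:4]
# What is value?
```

lst has length 7. The slice lst[2:4] selects indices [2, 3] (2->15, 3->11), giving [15, 11].

[15, 11]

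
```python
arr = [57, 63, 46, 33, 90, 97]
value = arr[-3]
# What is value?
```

arr has length 6. Negative index -3 maps to positive index 6 + (-3) = 3. arr[3] = 33.

33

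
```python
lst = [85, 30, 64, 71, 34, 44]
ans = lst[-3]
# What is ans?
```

lst has length 6. Negative index -3 maps to positive index 6 + (-3) = 3. lst[3] = 71.

71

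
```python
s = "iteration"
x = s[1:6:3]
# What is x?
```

s has length 9. The slice s[1:6:3] selects indices [1, 4] (1->'t', 4->'a'), giving 'ta'.

'ta'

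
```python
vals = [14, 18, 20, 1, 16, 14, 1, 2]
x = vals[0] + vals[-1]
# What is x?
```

vals has length 8. vals[0] = 14.
vals has length 8. Negative index -1 maps to positive index 8 + (-1) = 7. vals[7] = 2.
Sum: 14 + 2 = 16.

16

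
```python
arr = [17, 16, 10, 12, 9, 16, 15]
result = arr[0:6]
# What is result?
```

arr has length 7. The slice arr[0:6] selects indices [0, 1, 2, 3, 4, 5] (0->17, 1->16, 2->10, 3->12, 4->9, 5->16), giving [17, 16, 10, 12, 9, 16].

[17, 16, 10, 12, 9, 16]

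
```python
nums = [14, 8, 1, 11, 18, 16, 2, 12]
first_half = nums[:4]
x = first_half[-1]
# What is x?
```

nums has length 8. The slice nums[:4] selects indices [0, 1, 2, 3] (0->14, 1->8, 2->1, 3->11), giving [14, 8, 1, 11]. So first_half = [14, 8, 1, 11]. Then first_half[-1] = 11.

11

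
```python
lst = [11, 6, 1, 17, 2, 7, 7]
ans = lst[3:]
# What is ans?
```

lst has length 7. The slice lst[3:] selects indices [3, 4, 5, 6] (3->17, 4->2, 5->7, 6->7), giving [17, 2, 7, 7].

[17, 2, 7, 7]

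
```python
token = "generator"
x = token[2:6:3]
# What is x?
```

token has length 9. The slice token[2:6:3] selects indices [2, 5] (2->'n', 5->'a'), giving 'na'.

'na'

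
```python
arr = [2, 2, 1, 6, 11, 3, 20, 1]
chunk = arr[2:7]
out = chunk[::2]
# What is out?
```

arr has length 8. The slice arr[2:7] selects indices [2, 3, 4, 5, 6] (2->1, 3->6, 4->11, 5->3, 6->20), giving [1, 6, 11, 3, 20]. So chunk = [1, 6, 11, 3, 20]. chunk has length 5. The slice chunk[::2] selects indices [0, 2, 4] (0->1, 2->11, 4->20), giving [1, 11, 20].

[1, 11, 20]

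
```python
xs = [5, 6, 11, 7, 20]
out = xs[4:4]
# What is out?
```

xs has length 5. The slice xs[4:4] resolves to an empty index range, so the result is [].

[]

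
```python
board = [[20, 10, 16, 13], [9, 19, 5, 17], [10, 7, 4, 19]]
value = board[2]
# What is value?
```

board has 3 rows. Row 2 is [10, 7, 4, 19].

[10, 7, 4, 19]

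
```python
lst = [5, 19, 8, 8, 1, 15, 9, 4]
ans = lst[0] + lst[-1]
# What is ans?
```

lst has length 8. lst[0] = 5.
lst has length 8. Negative index -1 maps to positive index 8 + (-1) = 7. lst[7] = 4.
Sum: 5 + 4 = 9.

9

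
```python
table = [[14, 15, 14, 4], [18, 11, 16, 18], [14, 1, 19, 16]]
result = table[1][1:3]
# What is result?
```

table[1] = [18, 11, 16, 18]. table[1] has length 4. The slice table[1][1:3] selects indices [1, 2] (1->11, 2->16), giving [11, 16].

[11, 16]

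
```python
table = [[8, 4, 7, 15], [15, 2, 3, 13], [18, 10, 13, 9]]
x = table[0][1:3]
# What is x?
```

table[0] = [8, 4, 7, 15]. table[0] has length 4. The slice table[0][1:3] selects indices [1, 2] (1->4, 2->7), giving [4, 7].

[4, 7]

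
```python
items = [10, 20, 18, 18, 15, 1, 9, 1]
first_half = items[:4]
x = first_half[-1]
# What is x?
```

items has length 8. The slice items[:4] selects indices [0, 1, 2, 3] (0->10, 1->20, 2->18, 3->18), giving [10, 20, 18, 18]. So first_half = [10, 20, 18, 18]. Then first_half[-1] = 18.

18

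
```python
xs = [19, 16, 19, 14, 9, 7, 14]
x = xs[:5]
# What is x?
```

xs has length 7. The slice xs[:5] selects indices [0, 1, 2, 3, 4] (0->19, 1->16, 2->19, 3->14, 4->9), giving [19, 16, 19, 14, 9].

[19, 16, 19, 14, 9]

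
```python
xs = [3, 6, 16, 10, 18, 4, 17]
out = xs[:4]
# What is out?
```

xs has length 7. The slice xs[:4] selects indices [0, 1, 2, 3] (0->3, 1->6, 2->16, 3->10), giving [3, 6, 16, 10].

[3, 6, 16, 10]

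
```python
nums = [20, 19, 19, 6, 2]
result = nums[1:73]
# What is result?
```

nums has length 5. The slice nums[1:73] selects indices [1, 2, 3, 4] (1->19, 2->19, 3->6, 4->2), giving [19, 19, 6, 2].

[19, 19, 6, 2]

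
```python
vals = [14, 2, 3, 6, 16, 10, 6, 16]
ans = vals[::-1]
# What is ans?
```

vals has length 8. The slice vals[::-1] selects indices [7, 6, 5, 4, 3, 2, 1, 0] (7->16, 6->6, 5->10, 4->16, 3->6, 2->3, 1->2, 0->14), giving [16, 6, 10, 16, 6, 3, 2, 14].

[16, 6, 10, 16, 6, 3, 2, 14]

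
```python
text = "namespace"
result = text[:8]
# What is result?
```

text has length 9. The slice text[:8] selects indices [0, 1, 2, 3, 4, 5, 6, 7] (0->'n', 1->'a', 2->'m', 3->'e', 4->'s', 5->'p', 6->'a', 7->'c'), giving 'namespac'.

'namespac'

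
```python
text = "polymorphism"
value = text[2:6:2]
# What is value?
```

text has length 12. The slice text[2:6:2] selects indices [2, 4] (2->'l', 4->'m'), giving 'lm'.

'lm'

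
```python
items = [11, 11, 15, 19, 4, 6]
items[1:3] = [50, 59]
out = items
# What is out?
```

items starts as [11, 11, 15, 19, 4, 6] (length 6). The slice items[1:3] covers indices [1, 2] with values [11, 15]. Replacing that slice with [50, 59] (same length) produces [11, 50, 59, 19, 4, 6].

[11, 50, 59, 19, 4, 6]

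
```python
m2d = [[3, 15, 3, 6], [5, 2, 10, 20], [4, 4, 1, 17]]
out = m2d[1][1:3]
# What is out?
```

m2d[1] = [5, 2, 10, 20]. m2d[1] has length 4. The slice m2d[1][1:3] selects indices [1, 2] (1->2, 2->10), giving [2, 10].

[2, 10]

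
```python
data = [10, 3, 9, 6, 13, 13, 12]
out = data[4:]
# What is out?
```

data has length 7. The slice data[4:] selects indices [4, 5, 6] (4->13, 5->13, 6->12), giving [13, 13, 12].

[13, 13, 12]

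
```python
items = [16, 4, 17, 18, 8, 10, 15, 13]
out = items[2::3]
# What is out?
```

items has length 8. The slice items[2::3] selects indices [2, 5] (2->17, 5->10), giving [17, 10].

[17, 10]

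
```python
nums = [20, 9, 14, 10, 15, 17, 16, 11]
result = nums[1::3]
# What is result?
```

nums has length 8. The slice nums[1::3] selects indices [1, 4, 7] (1->9, 4->15, 7->11), giving [9, 15, 11].

[9, 15, 11]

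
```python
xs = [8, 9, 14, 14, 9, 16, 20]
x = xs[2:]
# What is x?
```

xs has length 7. The slice xs[2:] selects indices [2, 3, 4, 5, 6] (2->14, 3->14, 4->9, 5->16, 6->20), giving [14, 14, 9, 16, 20].

[14, 14, 9, 16, 20]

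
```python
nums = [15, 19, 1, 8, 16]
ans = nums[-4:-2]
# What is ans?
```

nums has length 5. The slice nums[-4:-2] selects indices [1, 2] (1->19, 2->1), giving [19, 1].

[19, 1]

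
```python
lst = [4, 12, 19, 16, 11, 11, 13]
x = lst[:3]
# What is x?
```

lst has length 7. The slice lst[:3] selects indices [0, 1, 2] (0->4, 1->12, 2->19), giving [4, 12, 19].

[4, 12, 19]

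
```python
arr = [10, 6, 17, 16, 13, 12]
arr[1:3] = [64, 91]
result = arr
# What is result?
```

arr starts as [10, 6, 17, 16, 13, 12] (length 6). The slice arr[1:3] covers indices [1, 2] with values [6, 17]. Replacing that slice with [64, 91] (same length) produces [10, 64, 91, 16, 13, 12].

[10, 64, 91, 16, 13, 12]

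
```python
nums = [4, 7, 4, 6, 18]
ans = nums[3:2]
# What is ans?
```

nums has length 5. The slice nums[3:2] resolves to an empty index range, so the result is [].

[]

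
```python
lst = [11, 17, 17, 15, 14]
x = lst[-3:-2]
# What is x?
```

lst has length 5. The slice lst[-3:-2] selects indices [2] (2->17), giving [17].

[17]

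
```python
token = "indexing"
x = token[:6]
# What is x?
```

token has length 8. The slice token[:6] selects indices [0, 1, 2, 3, 4, 5] (0->'i', 1->'n', 2->'d', 3->'e', 4->'x', 5->'i'), giving 'indexi'.

'indexi'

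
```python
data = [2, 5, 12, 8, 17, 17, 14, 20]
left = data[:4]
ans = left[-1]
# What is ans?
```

data has length 8. The slice data[:4] selects indices [0, 1, 2, 3] (0->2, 1->5, 2->12, 3->8), giving [2, 5, 12, 8]. So left = [2, 5, 12, 8]. Then left[-1] = 8.

8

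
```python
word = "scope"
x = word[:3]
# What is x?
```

word has length 5. The slice word[:3] selects indices [0, 1, 2] (0->'s', 1->'c', 2->'o'), giving 'sco'.

'sco'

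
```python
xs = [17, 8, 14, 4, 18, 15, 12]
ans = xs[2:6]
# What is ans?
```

xs has length 7. The slice xs[2:6] selects indices [2, 3, 4, 5] (2->14, 3->4, 4->18, 5->15), giving [14, 4, 18, 15].

[14, 4, 18, 15]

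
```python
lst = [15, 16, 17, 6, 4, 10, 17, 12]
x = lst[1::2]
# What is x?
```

lst has length 8. The slice lst[1::2] selects indices [1, 3, 5, 7] (1->16, 3->6, 5->10, 7->12), giving [16, 6, 10, 12].

[16, 6, 10, 12]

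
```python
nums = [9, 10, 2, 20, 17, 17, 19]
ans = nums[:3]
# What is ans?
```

nums has length 7. The slice nums[:3] selects indices [0, 1, 2] (0->9, 1->10, 2->2), giving [9, 10, 2].

[9, 10, 2]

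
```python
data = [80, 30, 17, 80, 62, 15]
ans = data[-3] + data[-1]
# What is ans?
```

data has length 6. Negative index -3 maps to positive index 6 + (-3) = 3. data[3] = 80.
data has length 6. Negative index -1 maps to positive index 6 + (-1) = 5. data[5] = 15.
Sum: 80 + 15 = 95.

95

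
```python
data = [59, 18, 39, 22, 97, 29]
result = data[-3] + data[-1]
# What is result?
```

data has length 6. Negative index -3 maps to positive index 6 + (-3) = 3. data[3] = 22.
data has length 6. Negative index -1 maps to positive index 6 + (-1) = 5. data[5] = 29.
Sum: 22 + 29 = 51.

51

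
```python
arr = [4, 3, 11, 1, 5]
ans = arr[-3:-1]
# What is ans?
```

arr has length 5. The slice arr[-3:-1] selects indices [2, 3] (2->11, 3->1), giving [11, 1].

[11, 1]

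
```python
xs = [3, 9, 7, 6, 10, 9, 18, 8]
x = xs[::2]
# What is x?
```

xs has length 8. The slice xs[::2] selects indices [0, 2, 4, 6] (0->3, 2->7, 4->10, 6->18), giving [3, 7, 10, 18].

[3, 7, 10, 18]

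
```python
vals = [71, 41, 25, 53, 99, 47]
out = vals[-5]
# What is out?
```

vals has length 6. Negative index -5 maps to positive index 6 + (-5) = 1. vals[1] = 41.

41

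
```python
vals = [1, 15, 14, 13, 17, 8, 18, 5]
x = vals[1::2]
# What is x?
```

vals has length 8. The slice vals[1::2] selects indices [1, 3, 5, 7] (1->15, 3->13, 5->8, 7->5), giving [15, 13, 8, 5].

[15, 13, 8, 5]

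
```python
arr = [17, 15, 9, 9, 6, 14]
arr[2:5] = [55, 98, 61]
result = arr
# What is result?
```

arr starts as [17, 15, 9, 9, 6, 14] (length 6). The slice arr[2:5] covers indices [2, 3, 4] with values [9, 9, 6]. Replacing that slice with [55, 98, 61] (same length) produces [17, 15, 55, 98, 61, 14].

[17, 15, 55, 98, 61, 14]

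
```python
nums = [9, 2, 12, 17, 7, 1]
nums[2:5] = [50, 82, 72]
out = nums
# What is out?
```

nums starts as [9, 2, 12, 17, 7, 1] (length 6). The slice nums[2:5] covers indices [2, 3, 4] with values [12, 17, 7]. Replacing that slice with [50, 82, 72] (same length) produces [9, 2, 50, 82, 72, 1].

[9, 2, 50, 82, 72, 1]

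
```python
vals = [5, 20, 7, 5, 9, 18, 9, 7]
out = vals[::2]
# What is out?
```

vals has length 8. The slice vals[::2] selects indices [0, 2, 4, 6] (0->5, 2->7, 4->9, 6->9), giving [5, 7, 9, 9].

[5, 7, 9, 9]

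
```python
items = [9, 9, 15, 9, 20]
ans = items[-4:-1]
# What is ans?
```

items has length 5. The slice items[-4:-1] selects indices [1, 2, 3] (1->9, 2->15, 3->9), giving [9, 15, 9].

[9, 15, 9]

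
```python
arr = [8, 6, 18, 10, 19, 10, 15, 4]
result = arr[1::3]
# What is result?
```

arr has length 8. The slice arr[1::3] selects indices [1, 4, 7] (1->6, 4->19, 7->4), giving [6, 19, 4].

[6, 19, 4]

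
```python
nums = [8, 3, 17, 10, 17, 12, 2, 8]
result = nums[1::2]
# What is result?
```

nums has length 8. The slice nums[1::2] selects indices [1, 3, 5, 7] (1->3, 3->10, 5->12, 7->8), giving [3, 10, 12, 8].

[3, 10, 12, 8]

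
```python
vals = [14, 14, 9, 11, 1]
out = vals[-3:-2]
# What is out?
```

vals has length 5. The slice vals[-3:-2] selects indices [2] (2->9), giving [9].

[9]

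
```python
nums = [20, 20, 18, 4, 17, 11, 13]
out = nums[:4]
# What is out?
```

nums has length 7. The slice nums[:4] selects indices [0, 1, 2, 3] (0->20, 1->20, 2->18, 3->4), giving [20, 20, 18, 4].

[20, 20, 18, 4]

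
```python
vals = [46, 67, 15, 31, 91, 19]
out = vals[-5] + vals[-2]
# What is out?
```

vals has length 6. Negative index -5 maps to positive index 6 + (-5) = 1. vals[1] = 67.
vals has length 6. Negative index -2 maps to positive index 6 + (-2) = 4. vals[4] = 91.
Sum: 67 + 91 = 158.

158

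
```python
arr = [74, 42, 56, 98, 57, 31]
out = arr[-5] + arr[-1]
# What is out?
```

arr has length 6. Negative index -5 maps to positive index 6 + (-5) = 1. arr[1] = 42.
arr has length 6. Negative index -1 maps to positive index 6 + (-1) = 5. arr[5] = 31.
Sum: 42 + 31 = 73.

73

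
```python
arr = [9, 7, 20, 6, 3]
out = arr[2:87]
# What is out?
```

arr has length 5. The slice arr[2:87] selects indices [2, 3, 4] (2->20, 3->6, 4->3), giving [20, 6, 3].

[20, 6, 3]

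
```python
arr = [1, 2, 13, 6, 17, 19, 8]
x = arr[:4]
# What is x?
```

arr has length 7. The slice arr[:4] selects indices [0, 1, 2, 3] (0->1, 1->2, 2->13, 3->6), giving [1, 2, 13, 6].

[1, 2, 13, 6]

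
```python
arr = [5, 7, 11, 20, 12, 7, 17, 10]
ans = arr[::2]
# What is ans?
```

arr has length 8. The slice arr[::2] selects indices [0, 2, 4, 6] (0->5, 2->11, 4->12, 6->17), giving [5, 11, 12, 17].

[5, 11, 12, 17]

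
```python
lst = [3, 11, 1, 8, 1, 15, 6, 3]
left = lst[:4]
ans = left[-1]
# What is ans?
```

lst has length 8. The slice lst[:4] selects indices [0, 1, 2, 3] (0->3, 1->11, 2->1, 3->8), giving [3, 11, 1, 8]. So left = [3, 11, 1, 8]. Then left[-1] = 8.

8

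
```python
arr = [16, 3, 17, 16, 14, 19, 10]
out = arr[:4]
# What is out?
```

arr has length 7. The slice arr[:4] selects indices [0, 1, 2, 3] (0->16, 1->3, 2->17, 3->16), giving [16, 3, 17, 16].

[16, 3, 17, 16]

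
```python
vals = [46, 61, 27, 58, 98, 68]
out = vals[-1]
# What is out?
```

vals has length 6. Negative index -1 maps to positive index 6 + (-1) = 5. vals[5] = 68.

68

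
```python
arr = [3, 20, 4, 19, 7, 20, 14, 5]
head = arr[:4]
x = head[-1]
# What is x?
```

arr has length 8. The slice arr[:4] selects indices [0, 1, 2, 3] (0->3, 1->20, 2->4, 3->19), giving [3, 20, 4, 19]. So head = [3, 20, 4, 19]. Then head[-1] = 19.

19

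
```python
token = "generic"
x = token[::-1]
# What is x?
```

token has length 7. The slice token[::-1] selects indices [6, 5, 4, 3, 2, 1, 0] (6->'c', 5->'i', 4->'r', 3->'e', 2->'n', 1->'e', 0->'g'), giving 'cireneg'.

'cireneg'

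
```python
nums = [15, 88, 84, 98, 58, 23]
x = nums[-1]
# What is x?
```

nums has length 6. Negative index -1 maps to positive index 6 + (-1) = 5. nums[5] = 23.

23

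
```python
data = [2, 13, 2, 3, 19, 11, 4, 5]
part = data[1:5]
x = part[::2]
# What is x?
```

data has length 8. The slice data[1:5] selects indices [1, 2, 3, 4] (1->13, 2->2, 3->3, 4->19), giving [13, 2, 3, 19]. So part = [13, 2, 3, 19]. part has length 4. The slice part[::2] selects indices [0, 2] (0->13, 2->3), giving [13, 3].

[13, 3]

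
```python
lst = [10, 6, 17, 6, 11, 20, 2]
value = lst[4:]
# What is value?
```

lst has length 7. The slice lst[4:] selects indices [4, 5, 6] (4->11, 5->20, 6->2), giving [11, 20, 2].

[11, 20, 2]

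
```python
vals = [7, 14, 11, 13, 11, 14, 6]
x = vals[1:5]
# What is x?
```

vals has length 7. The slice vals[1:5] selects indices [1, 2, 3, 4] (1->14, 2->11, 3->13, 4->11), giving [14, 11, 13, 11].

[14, 11, 13, 11]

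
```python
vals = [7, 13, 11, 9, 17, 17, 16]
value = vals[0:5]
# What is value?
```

vals has length 7. The slice vals[0:5] selects indices [0, 1, 2, 3, 4] (0->7, 1->13, 2->11, 3->9, 4->17), giving [7, 13, 11, 9, 17].

[7, 13, 11, 9, 17]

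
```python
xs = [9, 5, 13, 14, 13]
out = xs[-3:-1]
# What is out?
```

xs has length 5. The slice xs[-3:-1] selects indices [2, 3] (2->13, 3->14), giving [13, 14].

[13, 14]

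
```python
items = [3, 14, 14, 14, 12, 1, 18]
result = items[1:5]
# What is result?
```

items has length 7. The slice items[1:5] selects indices [1, 2, 3, 4] (1->14, 2->14, 3->14, 4->12), giving [14, 14, 14, 12].

[14, 14, 14, 12]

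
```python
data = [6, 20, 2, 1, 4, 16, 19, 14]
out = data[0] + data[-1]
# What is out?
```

data has length 8. data[0] = 6.
data has length 8. Negative index -1 maps to positive index 8 + (-1) = 7. data[7] = 14.
Sum: 6 + 14 = 20.

20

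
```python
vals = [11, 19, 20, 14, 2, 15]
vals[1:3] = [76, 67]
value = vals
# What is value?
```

vals starts as [11, 19, 20, 14, 2, 15] (length 6). The slice vals[1:3] covers indices [1, 2] with values [19, 20]. Replacing that slice with [76, 67] (same length) produces [11, 76, 67, 14, 2, 15].

[11, 76, 67, 14, 2, 15]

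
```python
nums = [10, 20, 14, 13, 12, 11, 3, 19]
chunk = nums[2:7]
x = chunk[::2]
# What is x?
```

nums has length 8. The slice nums[2:7] selects indices [2, 3, 4, 5, 6] (2->14, 3->13, 4->12, 5->11, 6->3), giving [14, 13, 12, 11, 3]. So chunk = [14, 13, 12, 11, 3]. chunk has length 5. The slice chunk[::2] selects indices [0, 2, 4] (0->14, 2->12, 4->3), giving [14, 12, 3].

[14, 12, 3]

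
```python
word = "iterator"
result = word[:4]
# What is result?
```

word has length 8. The slice word[:4] selects indices [0, 1, 2, 3] (0->'i', 1->'t', 2->'e', 3->'r'), giving 'iter'.

'iter'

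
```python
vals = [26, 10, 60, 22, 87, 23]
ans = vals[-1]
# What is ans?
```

vals has length 6. Negative index -1 maps to positive index 6 + (-1) = 5. vals[5] = 23.

23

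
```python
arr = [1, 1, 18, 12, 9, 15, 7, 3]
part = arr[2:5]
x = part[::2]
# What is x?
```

arr has length 8. The slice arr[2:5] selects indices [2, 3, 4] (2->18, 3->12, 4->9), giving [18, 12, 9]. So part = [18, 12, 9]. part has length 3. The slice part[::2] selects indices [0, 2] (0->18, 2->9), giving [18, 9].

[18, 9]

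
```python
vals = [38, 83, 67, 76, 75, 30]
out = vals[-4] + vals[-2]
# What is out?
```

vals has length 6. Negative index -4 maps to positive index 6 + (-4) = 2. vals[2] = 67.
vals has length 6. Negative index -2 maps to positive index 6 + (-2) = 4. vals[4] = 75.
Sum: 67 + 75 = 142.

142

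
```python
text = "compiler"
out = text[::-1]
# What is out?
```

text has length 8. The slice text[::-1] selects indices [7, 6, 5, 4, 3, 2, 1, 0] (7->'r', 6->'e', 5->'l', 4->'i', 3->'p', 2->'m', 1->'o', 0->'c'), giving 'relipmoc'.

'relipmoc'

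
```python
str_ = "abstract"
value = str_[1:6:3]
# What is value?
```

str_ has length 8. The slice str_[1:6:3] selects indices [1, 4] (1->'b', 4->'r'), giving 'br'.

'br'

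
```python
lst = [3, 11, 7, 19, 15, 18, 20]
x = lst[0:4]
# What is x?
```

lst has length 7. The slice lst[0:4] selects indices [0, 1, 2, 3] (0->3, 1->11, 2->7, 3->19), giving [3, 11, 7, 19].

[3, 11, 7, 19]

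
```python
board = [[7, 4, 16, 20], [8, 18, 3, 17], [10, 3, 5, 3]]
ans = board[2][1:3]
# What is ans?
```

board[2] = [10, 3, 5, 3]. board[2] has length 4. The slice board[2][1:3] selects indices [1, 2] (1->3, 2->5), giving [3, 5].

[3, 5]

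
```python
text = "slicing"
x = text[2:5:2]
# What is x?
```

text has length 7. The slice text[2:5:2] selects indices [2, 4] (2->'i', 4->'i'), giving 'ii'.

'ii'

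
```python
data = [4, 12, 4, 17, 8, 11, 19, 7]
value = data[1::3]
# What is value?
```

data has length 8. The slice data[1::3] selects indices [1, 4, 7] (1->12, 4->8, 7->7), giving [12, 8, 7].

[12, 8, 7]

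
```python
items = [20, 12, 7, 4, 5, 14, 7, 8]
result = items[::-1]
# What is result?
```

items has length 8. The slice items[::-1] selects indices [7, 6, 5, 4, 3, 2, 1, 0] (7->8, 6->7, 5->14, 4->5, 3->4, 2->7, 1->12, 0->20), giving [8, 7, 14, 5, 4, 7, 12, 20].

[8, 7, 14, 5, 4, 7, 12, 20]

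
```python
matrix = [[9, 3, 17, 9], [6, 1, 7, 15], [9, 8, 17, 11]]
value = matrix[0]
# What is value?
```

matrix has 3 rows. Row 0 is [9, 3, 17, 9].

[9, 3, 17, 9]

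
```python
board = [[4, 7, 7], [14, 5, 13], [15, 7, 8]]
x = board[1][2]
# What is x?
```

board[1] = [14, 5, 13]. Taking column 2 of that row yields 13.

13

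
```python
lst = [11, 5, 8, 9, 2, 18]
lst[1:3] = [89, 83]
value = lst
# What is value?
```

lst starts as [11, 5, 8, 9, 2, 18] (length 6). The slice lst[1:3] covers indices [1, 2] with values [5, 8]. Replacing that slice with [89, 83] (same length) produces [11, 89, 83, 9, 2, 18].

[11, 89, 83, 9, 2, 18]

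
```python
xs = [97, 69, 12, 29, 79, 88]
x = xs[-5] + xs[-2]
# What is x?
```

xs has length 6. Negative index -5 maps to positive index 6 + (-5) = 1. xs[1] = 69.
xs has length 6. Negative index -2 maps to positive index 6 + (-2) = 4. xs[4] = 79.
Sum: 69 + 79 = 148.

148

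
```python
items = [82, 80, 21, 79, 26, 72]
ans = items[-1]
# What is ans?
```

items has length 6. Negative index -1 maps to positive index 6 + (-1) = 5. items[5] = 72.

72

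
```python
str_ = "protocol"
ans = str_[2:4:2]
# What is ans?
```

str_ has length 8. The slice str_[2:4:2] selects indices [2] (2->'o'), giving 'o'.

'o'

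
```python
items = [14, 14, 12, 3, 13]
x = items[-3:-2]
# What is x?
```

items has length 5. The slice items[-3:-2] selects indices [2] (2->12), giving [12].

[12]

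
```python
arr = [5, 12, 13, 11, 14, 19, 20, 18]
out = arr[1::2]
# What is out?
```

arr has length 8. The slice arr[1::2] selects indices [1, 3, 5, 7] (1->12, 3->11, 5->19, 7->18), giving [12, 11, 19, 18].

[12, 11, 19, 18]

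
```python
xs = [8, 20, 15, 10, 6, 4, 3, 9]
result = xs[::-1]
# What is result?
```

xs has length 8. The slice xs[::-1] selects indices [7, 6, 5, 4, 3, 2, 1, 0] (7->9, 6->3, 5->4, 4->6, 3->10, 2->15, 1->20, 0->8), giving [9, 3, 4, 6, 10, 15, 20, 8].

[9, 3, 4, 6, 10, 15, 20, 8]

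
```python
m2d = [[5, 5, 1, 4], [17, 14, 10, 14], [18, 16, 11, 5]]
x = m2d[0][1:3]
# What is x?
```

m2d[0] = [5, 5, 1, 4]. m2d[0] has length 4. The slice m2d[0][1:3] selects indices [1, 2] (1->5, 2->1), giving [5, 1].

[5, 1]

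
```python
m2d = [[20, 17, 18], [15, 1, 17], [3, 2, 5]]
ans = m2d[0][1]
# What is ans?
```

m2d[0] = [20, 17, 18]. Taking column 1 of that row yields 17.

17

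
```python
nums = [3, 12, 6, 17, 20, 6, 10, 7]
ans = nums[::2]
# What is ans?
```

nums has length 8. The slice nums[::2] selects indices [0, 2, 4, 6] (0->3, 2->6, 4->20, 6->10), giving [3, 6, 20, 10].

[3, 6, 20, 10]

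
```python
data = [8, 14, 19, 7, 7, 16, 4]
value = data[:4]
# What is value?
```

data has length 7. The slice data[:4] selects indices [0, 1, 2, 3] (0->8, 1->14, 2->19, 3->7), giving [8, 14, 19, 7].

[8, 14, 19, 7]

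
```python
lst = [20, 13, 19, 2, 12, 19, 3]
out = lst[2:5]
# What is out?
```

lst has length 7. The slice lst[2:5] selects indices [2, 3, 4] (2->19, 3->2, 4->12), giving [19, 2, 12].

[19, 2, 12]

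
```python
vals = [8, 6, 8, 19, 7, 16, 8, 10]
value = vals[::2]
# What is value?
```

vals has length 8. The slice vals[::2] selects indices [0, 2, 4, 6] (0->8, 2->8, 4->7, 6->8), giving [8, 8, 7, 8].

[8, 8, 7, 8]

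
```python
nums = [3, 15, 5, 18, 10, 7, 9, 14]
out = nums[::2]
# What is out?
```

nums has length 8. The slice nums[::2] selects indices [0, 2, 4, 6] (0->3, 2->5, 4->10, 6->9), giving [3, 5, 10, 9].

[3, 5, 10, 9]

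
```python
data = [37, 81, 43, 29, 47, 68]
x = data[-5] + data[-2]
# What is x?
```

data has length 6. Negative index -5 maps to positive index 6 + (-5) = 1. data[1] = 81.
data has length 6. Negative index -2 maps to positive index 6 + (-2) = 4. data[4] = 47.
Sum: 81 + 47 = 128.

128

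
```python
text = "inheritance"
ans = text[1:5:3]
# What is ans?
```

text has length 11. The slice text[1:5:3] selects indices [1, 4] (1->'n', 4->'r'), giving 'nr'.

'nr'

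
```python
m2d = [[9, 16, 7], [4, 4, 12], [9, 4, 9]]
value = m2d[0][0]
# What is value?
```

m2d[0] = [9, 16, 7]. Taking column 0 of that row yields 9.

9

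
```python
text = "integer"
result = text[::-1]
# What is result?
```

text has length 7. The slice text[::-1] selects indices [6, 5, 4, 3, 2, 1, 0] (6->'r', 5->'e', 4->'g', 3->'e', 2->'t', 1->'n', 0->'i'), giving 'regetni'.

'regetni'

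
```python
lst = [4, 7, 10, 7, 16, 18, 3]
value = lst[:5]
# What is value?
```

lst has length 7. The slice lst[:5] selects indices [0, 1, 2, 3, 4] (0->4, 1->7, 2->10, 3->7, 4->16), giving [4, 7, 10, 7, 16].

[4, 7, 10, 7, 16]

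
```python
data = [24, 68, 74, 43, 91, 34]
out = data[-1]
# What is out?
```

data has length 6. Negative index -1 maps to positive index 6 + (-1) = 5. data[5] = 34.

34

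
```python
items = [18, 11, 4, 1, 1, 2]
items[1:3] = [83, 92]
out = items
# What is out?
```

items starts as [18, 11, 4, 1, 1, 2] (length 6). The slice items[1:3] covers indices [1, 2] with values [11, 4]. Replacing that slice with [83, 92] (same length) produces [18, 83, 92, 1, 1, 2].

[18, 83, 92, 1, 1, 2]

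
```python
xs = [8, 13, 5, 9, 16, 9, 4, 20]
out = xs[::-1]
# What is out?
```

xs has length 8. The slice xs[::-1] selects indices [7, 6, 5, 4, 3, 2, 1, 0] (7->20, 6->4, 5->9, 4->16, 3->9, 2->5, 1->13, 0->8), giving [20, 4, 9, 16, 9, 5, 13, 8].

[20, 4, 9, 16, 9, 5, 13, 8]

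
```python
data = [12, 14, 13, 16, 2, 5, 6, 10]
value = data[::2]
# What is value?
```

data has length 8. The slice data[::2] selects indices [0, 2, 4, 6] (0->12, 2->13, 4->2, 6->6), giving [12, 13, 2, 6].

[12, 13, 2, 6]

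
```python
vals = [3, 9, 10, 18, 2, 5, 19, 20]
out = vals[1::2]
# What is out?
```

vals has length 8. The slice vals[1::2] selects indices [1, 3, 5, 7] (1->9, 3->18, 5->5, 7->20), giving [9, 18, 5, 20].

[9, 18, 5, 20]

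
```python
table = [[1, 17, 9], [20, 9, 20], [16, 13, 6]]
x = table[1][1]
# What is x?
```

table[1] = [20, 9, 20]. Taking column 1 of that row yields 9.

9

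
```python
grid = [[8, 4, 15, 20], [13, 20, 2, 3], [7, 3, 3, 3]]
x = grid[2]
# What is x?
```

grid has 3 rows. Row 2 is [7, 3, 3, 3].

[7, 3, 3, 3]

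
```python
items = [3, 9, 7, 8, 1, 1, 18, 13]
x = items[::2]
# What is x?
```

items has length 8. The slice items[::2] selects indices [0, 2, 4, 6] (0->3, 2->7, 4->1, 6->18), giving [3, 7, 1, 18].

[3, 7, 1, 18]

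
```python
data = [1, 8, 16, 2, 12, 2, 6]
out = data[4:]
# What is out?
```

data has length 7. The slice data[4:] selects indices [4, 5, 6] (4->12, 5->2, 6->6), giving [12, 2, 6].

[12, 2, 6]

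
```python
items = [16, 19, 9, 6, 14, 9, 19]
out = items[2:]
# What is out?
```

items has length 7. The slice items[2:] selects indices [2, 3, 4, 5, 6] (2->9, 3->6, 4->14, 5->9, 6->19), giving [9, 6, 14, 9, 19].

[9, 6, 14, 9, 19]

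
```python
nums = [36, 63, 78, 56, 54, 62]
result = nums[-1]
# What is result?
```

nums has length 6. Negative index -1 maps to positive index 6 + (-1) = 5. nums[5] = 62.

62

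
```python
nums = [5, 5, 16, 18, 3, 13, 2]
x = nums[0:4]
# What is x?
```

nums has length 7. The slice nums[0:4] selects indices [0, 1, 2, 3] (0->5, 1->5, 2->16, 3->18), giving [5, 5, 16, 18].

[5, 5, 16, 18]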